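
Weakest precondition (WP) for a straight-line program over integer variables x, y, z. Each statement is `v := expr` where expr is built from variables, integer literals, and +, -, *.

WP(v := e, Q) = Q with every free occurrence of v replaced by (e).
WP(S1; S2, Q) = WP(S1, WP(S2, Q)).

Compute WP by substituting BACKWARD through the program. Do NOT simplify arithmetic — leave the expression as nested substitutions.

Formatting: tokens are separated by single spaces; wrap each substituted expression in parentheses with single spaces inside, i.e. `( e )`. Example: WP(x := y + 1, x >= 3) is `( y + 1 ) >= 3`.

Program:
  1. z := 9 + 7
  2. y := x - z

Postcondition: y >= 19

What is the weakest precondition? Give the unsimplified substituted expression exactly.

post: y >= 19
stmt 2: y := x - z  -- replace 1 occurrence(s) of y with (x - z)
  => ( x - z ) >= 19
stmt 1: z := 9 + 7  -- replace 1 occurrence(s) of z with (9 + 7)
  => ( x - ( 9 + 7 ) ) >= 19

Answer: ( x - ( 9 + 7 ) ) >= 19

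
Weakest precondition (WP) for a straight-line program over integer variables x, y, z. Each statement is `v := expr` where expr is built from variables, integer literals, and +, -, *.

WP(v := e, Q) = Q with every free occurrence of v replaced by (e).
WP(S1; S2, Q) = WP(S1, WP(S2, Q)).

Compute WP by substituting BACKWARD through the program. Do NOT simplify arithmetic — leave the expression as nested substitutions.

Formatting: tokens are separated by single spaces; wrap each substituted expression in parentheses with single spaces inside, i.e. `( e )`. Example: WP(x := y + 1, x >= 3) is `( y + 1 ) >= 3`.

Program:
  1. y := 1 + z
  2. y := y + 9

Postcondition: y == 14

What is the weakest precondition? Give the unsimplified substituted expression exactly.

Answer: ( ( 1 + z ) + 9 ) == 14

Derivation:
post: y == 14
stmt 2: y := y + 9  -- replace 1 occurrence(s) of y with (y + 9)
  => ( y + 9 ) == 14
stmt 1: y := 1 + z  -- replace 1 occurrence(s) of y with (1 + z)
  => ( ( 1 + z ) + 9 ) == 14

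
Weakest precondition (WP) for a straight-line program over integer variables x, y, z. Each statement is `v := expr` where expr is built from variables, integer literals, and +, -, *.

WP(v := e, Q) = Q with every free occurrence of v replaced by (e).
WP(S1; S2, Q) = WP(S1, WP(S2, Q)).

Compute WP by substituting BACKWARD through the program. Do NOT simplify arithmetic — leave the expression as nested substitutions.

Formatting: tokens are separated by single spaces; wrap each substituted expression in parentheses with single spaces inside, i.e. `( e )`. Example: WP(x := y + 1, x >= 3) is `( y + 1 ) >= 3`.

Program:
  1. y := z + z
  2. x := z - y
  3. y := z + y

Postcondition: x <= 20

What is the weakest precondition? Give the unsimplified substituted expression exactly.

Answer: ( z - ( z + z ) ) <= 20

Derivation:
post: x <= 20
stmt 3: y := z + y  -- replace 0 occurrence(s) of y with (z + y)
  => x <= 20
stmt 2: x := z - y  -- replace 1 occurrence(s) of x with (z - y)
  => ( z - y ) <= 20
stmt 1: y := z + z  -- replace 1 occurrence(s) of y with (z + z)
  => ( z - ( z + z ) ) <= 20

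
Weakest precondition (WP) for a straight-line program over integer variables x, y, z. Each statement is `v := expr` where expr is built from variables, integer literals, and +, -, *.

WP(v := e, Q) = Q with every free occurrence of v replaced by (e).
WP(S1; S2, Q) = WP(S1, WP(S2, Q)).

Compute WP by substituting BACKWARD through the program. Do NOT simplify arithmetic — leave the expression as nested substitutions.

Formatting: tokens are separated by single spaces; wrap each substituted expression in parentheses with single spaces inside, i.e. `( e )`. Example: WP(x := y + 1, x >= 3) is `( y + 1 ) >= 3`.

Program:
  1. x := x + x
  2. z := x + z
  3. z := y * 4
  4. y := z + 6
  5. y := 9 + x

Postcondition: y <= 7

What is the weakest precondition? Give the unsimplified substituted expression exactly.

Answer: ( 9 + ( x + x ) ) <= 7

Derivation:
post: y <= 7
stmt 5: y := 9 + x  -- replace 1 occurrence(s) of y with (9 + x)
  => ( 9 + x ) <= 7
stmt 4: y := z + 6  -- replace 0 occurrence(s) of y with (z + 6)
  => ( 9 + x ) <= 7
stmt 3: z := y * 4  -- replace 0 occurrence(s) of z with (y * 4)
  => ( 9 + x ) <= 7
stmt 2: z := x + z  -- replace 0 occurrence(s) of z with (x + z)
  => ( 9 + x ) <= 7
stmt 1: x := x + x  -- replace 1 occurrence(s) of x with (x + x)
  => ( 9 + ( x + x ) ) <= 7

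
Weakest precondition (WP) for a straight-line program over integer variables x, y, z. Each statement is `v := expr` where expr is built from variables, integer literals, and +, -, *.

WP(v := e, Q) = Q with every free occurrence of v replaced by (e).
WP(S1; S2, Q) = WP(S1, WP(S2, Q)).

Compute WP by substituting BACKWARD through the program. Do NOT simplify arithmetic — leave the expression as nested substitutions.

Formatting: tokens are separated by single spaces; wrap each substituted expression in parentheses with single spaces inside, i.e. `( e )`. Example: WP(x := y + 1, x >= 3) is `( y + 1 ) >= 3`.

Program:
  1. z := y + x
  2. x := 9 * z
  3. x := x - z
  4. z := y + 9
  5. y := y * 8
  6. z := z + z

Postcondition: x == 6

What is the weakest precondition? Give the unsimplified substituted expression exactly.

Answer: ( ( 9 * ( y + x ) ) - ( y + x ) ) == 6

Derivation:
post: x == 6
stmt 6: z := z + z  -- replace 0 occurrence(s) of z with (z + z)
  => x == 6
stmt 5: y := y * 8  -- replace 0 occurrence(s) of y with (y * 8)
  => x == 6
stmt 4: z := y + 9  -- replace 0 occurrence(s) of z with (y + 9)
  => x == 6
stmt 3: x := x - z  -- replace 1 occurrence(s) of x with (x - z)
  => ( x - z ) == 6
stmt 2: x := 9 * z  -- replace 1 occurrence(s) of x with (9 * z)
  => ( ( 9 * z ) - z ) == 6
stmt 1: z := y + x  -- replace 2 occurrence(s) of z with (y + x)
  => ( ( 9 * ( y + x ) ) - ( y + x ) ) == 6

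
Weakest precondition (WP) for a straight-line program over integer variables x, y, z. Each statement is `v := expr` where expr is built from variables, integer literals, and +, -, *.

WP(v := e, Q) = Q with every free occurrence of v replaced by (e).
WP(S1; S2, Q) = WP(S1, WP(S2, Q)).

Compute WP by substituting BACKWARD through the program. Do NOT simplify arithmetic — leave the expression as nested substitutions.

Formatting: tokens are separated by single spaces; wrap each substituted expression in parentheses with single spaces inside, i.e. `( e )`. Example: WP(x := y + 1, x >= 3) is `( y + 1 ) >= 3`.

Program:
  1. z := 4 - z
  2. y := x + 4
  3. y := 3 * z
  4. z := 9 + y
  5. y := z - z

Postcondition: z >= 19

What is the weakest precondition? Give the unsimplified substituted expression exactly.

Answer: ( 9 + ( 3 * ( 4 - z ) ) ) >= 19

Derivation:
post: z >= 19
stmt 5: y := z - z  -- replace 0 occurrence(s) of y with (z - z)
  => z >= 19
stmt 4: z := 9 + y  -- replace 1 occurrence(s) of z with (9 + y)
  => ( 9 + y ) >= 19
stmt 3: y := 3 * z  -- replace 1 occurrence(s) of y with (3 * z)
  => ( 9 + ( 3 * z ) ) >= 19
stmt 2: y := x + 4  -- replace 0 occurrence(s) of y with (x + 4)
  => ( 9 + ( 3 * z ) ) >= 19
stmt 1: z := 4 - z  -- replace 1 occurrence(s) of z with (4 - z)
  => ( 9 + ( 3 * ( 4 - z ) ) ) >= 19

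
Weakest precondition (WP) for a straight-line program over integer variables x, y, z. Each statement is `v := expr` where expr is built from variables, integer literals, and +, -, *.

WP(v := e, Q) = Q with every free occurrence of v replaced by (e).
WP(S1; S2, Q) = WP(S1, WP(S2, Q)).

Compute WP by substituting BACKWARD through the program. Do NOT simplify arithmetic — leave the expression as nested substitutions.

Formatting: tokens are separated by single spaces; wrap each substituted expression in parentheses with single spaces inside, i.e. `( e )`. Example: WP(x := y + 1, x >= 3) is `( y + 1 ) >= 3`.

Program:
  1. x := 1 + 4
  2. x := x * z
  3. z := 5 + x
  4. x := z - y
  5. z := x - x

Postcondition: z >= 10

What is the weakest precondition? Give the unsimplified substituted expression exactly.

Answer: ( ( ( 5 + ( ( 1 + 4 ) * z ) ) - y ) - ( ( 5 + ( ( 1 + 4 ) * z ) ) - y ) ) >= 10

Derivation:
post: z >= 10
stmt 5: z := x - x  -- replace 1 occurrence(s) of z with (x - x)
  => ( x - x ) >= 10
stmt 4: x := z - y  -- replace 2 occurrence(s) of x with (z - y)
  => ( ( z - y ) - ( z - y ) ) >= 10
stmt 3: z := 5 + x  -- replace 2 occurrence(s) of z with (5 + x)
  => ( ( ( 5 + x ) - y ) - ( ( 5 + x ) - y ) ) >= 10
stmt 2: x := x * z  -- replace 2 occurrence(s) of x with (x * z)
  => ( ( ( 5 + ( x * z ) ) - y ) - ( ( 5 + ( x * z ) ) - y ) ) >= 10
stmt 1: x := 1 + 4  -- replace 2 occurrence(s) of x with (1 + 4)
  => ( ( ( 5 + ( ( 1 + 4 ) * z ) ) - y ) - ( ( 5 + ( ( 1 + 4 ) * z ) ) - y ) ) >= 10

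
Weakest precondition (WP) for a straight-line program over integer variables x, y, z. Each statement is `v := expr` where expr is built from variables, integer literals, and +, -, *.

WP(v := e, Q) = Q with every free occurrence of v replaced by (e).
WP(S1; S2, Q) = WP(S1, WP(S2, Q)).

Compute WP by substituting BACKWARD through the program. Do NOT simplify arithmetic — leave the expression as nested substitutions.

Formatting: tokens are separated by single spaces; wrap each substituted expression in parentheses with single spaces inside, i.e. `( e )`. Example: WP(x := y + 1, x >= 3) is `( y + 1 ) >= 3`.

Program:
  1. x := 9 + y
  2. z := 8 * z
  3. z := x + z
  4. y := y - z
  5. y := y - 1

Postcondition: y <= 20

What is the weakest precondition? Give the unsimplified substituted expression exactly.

Answer: ( ( y - ( ( 9 + y ) + ( 8 * z ) ) ) - 1 ) <= 20

Derivation:
post: y <= 20
stmt 5: y := y - 1  -- replace 1 occurrence(s) of y with (y - 1)
  => ( y - 1 ) <= 20
stmt 4: y := y - z  -- replace 1 occurrence(s) of y with (y - z)
  => ( ( y - z ) - 1 ) <= 20
stmt 3: z := x + z  -- replace 1 occurrence(s) of z with (x + z)
  => ( ( y - ( x + z ) ) - 1 ) <= 20
stmt 2: z := 8 * z  -- replace 1 occurrence(s) of z with (8 * z)
  => ( ( y - ( x + ( 8 * z ) ) ) - 1 ) <= 20
stmt 1: x := 9 + y  -- replace 1 occurrence(s) of x with (9 + y)
  => ( ( y - ( ( 9 + y ) + ( 8 * z ) ) ) - 1 ) <= 20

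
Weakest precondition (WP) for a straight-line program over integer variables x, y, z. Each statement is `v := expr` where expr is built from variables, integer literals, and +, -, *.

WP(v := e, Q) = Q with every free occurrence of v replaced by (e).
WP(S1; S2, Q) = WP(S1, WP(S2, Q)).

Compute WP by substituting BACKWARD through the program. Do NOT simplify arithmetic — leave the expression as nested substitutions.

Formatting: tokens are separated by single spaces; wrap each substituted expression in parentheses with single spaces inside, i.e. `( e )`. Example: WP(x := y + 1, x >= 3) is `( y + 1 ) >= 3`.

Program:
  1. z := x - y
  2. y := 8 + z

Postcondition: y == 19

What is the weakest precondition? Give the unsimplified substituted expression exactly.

post: y == 19
stmt 2: y := 8 + z  -- replace 1 occurrence(s) of y with (8 + z)
  => ( 8 + z ) == 19
stmt 1: z := x - y  -- replace 1 occurrence(s) of z with (x - y)
  => ( 8 + ( x - y ) ) == 19

Answer: ( 8 + ( x - y ) ) == 19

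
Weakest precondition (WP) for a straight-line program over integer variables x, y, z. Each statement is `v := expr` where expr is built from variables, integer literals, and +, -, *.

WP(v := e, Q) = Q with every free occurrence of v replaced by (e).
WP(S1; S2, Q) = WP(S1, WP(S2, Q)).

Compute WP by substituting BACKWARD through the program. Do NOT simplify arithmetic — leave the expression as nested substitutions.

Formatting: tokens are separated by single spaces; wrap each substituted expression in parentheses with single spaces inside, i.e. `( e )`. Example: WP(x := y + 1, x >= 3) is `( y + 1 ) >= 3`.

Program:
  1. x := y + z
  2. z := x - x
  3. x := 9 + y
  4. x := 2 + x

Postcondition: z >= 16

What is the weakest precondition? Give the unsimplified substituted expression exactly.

Answer: ( ( y + z ) - ( y + z ) ) >= 16

Derivation:
post: z >= 16
stmt 4: x := 2 + x  -- replace 0 occurrence(s) of x with (2 + x)
  => z >= 16
stmt 3: x := 9 + y  -- replace 0 occurrence(s) of x with (9 + y)
  => z >= 16
stmt 2: z := x - x  -- replace 1 occurrence(s) of z with (x - x)
  => ( x - x ) >= 16
stmt 1: x := y + z  -- replace 2 occurrence(s) of x with (y + z)
  => ( ( y + z ) - ( y + z ) ) >= 16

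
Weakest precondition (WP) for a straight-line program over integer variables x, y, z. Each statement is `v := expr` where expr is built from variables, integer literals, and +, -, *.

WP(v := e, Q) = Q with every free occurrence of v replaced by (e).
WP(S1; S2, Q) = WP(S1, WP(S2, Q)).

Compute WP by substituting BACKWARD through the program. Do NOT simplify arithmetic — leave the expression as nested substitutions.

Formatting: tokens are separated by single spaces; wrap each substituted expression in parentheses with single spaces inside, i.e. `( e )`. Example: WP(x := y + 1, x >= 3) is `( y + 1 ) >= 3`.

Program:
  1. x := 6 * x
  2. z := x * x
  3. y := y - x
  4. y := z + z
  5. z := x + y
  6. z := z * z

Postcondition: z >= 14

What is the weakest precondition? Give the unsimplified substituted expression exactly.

Answer: ( ( ( 6 * x ) + ( ( ( 6 * x ) * ( 6 * x ) ) + ( ( 6 * x ) * ( 6 * x ) ) ) ) * ( ( 6 * x ) + ( ( ( 6 * x ) * ( 6 * x ) ) + ( ( 6 * x ) * ( 6 * x ) ) ) ) ) >= 14

Derivation:
post: z >= 14
stmt 6: z := z * z  -- replace 1 occurrence(s) of z with (z * z)
  => ( z * z ) >= 14
stmt 5: z := x + y  -- replace 2 occurrence(s) of z with (x + y)
  => ( ( x + y ) * ( x + y ) ) >= 14
stmt 4: y := z + z  -- replace 2 occurrence(s) of y with (z + z)
  => ( ( x + ( z + z ) ) * ( x + ( z + z ) ) ) >= 14
stmt 3: y := y - x  -- replace 0 occurrence(s) of y with (y - x)
  => ( ( x + ( z + z ) ) * ( x + ( z + z ) ) ) >= 14
stmt 2: z := x * x  -- replace 4 occurrence(s) of z with (x * x)
  => ( ( x + ( ( x * x ) + ( x * x ) ) ) * ( x + ( ( x * x ) + ( x * x ) ) ) ) >= 14
stmt 1: x := 6 * x  -- replace 10 occurrence(s) of x with (6 * x)
  => ( ( ( 6 * x ) + ( ( ( 6 * x ) * ( 6 * x ) ) + ( ( 6 * x ) * ( 6 * x ) ) ) ) * ( ( 6 * x ) + ( ( ( 6 * x ) * ( 6 * x ) ) + ( ( 6 * x ) * ( 6 * x ) ) ) ) ) >= 14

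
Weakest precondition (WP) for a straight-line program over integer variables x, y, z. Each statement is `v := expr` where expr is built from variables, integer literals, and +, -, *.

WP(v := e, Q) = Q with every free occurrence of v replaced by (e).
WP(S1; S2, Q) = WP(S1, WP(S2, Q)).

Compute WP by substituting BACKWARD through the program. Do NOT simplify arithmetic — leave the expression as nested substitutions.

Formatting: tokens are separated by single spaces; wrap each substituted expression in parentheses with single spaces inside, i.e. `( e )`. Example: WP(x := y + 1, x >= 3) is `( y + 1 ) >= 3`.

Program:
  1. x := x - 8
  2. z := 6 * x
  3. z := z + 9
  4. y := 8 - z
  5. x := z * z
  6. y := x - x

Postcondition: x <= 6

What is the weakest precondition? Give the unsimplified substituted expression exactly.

Answer: ( ( ( 6 * ( x - 8 ) ) + 9 ) * ( ( 6 * ( x - 8 ) ) + 9 ) ) <= 6

Derivation:
post: x <= 6
stmt 6: y := x - x  -- replace 0 occurrence(s) of y with (x - x)
  => x <= 6
stmt 5: x := z * z  -- replace 1 occurrence(s) of x with (z * z)
  => ( z * z ) <= 6
stmt 4: y := 8 - z  -- replace 0 occurrence(s) of y with (8 - z)
  => ( z * z ) <= 6
stmt 3: z := z + 9  -- replace 2 occurrence(s) of z with (z + 9)
  => ( ( z + 9 ) * ( z + 9 ) ) <= 6
stmt 2: z := 6 * x  -- replace 2 occurrence(s) of z with (6 * x)
  => ( ( ( 6 * x ) + 9 ) * ( ( 6 * x ) + 9 ) ) <= 6
stmt 1: x := x - 8  -- replace 2 occurrence(s) of x with (x - 8)
  => ( ( ( 6 * ( x - 8 ) ) + 9 ) * ( ( 6 * ( x - 8 ) ) + 9 ) ) <= 6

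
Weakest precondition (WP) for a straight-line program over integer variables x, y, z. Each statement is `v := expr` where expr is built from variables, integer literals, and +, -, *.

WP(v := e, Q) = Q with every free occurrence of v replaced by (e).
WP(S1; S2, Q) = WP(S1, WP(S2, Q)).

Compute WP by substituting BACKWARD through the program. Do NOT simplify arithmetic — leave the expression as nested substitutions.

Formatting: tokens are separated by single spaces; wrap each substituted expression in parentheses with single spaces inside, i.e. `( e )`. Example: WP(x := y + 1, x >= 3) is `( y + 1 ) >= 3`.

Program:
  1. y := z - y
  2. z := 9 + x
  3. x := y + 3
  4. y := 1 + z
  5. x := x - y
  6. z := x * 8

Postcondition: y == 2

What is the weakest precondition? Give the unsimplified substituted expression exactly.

Answer: ( 1 + ( 9 + x ) ) == 2

Derivation:
post: y == 2
stmt 6: z := x * 8  -- replace 0 occurrence(s) of z with (x * 8)
  => y == 2
stmt 5: x := x - y  -- replace 0 occurrence(s) of x with (x - y)
  => y == 2
stmt 4: y := 1 + z  -- replace 1 occurrence(s) of y with (1 + z)
  => ( 1 + z ) == 2
stmt 3: x := y + 3  -- replace 0 occurrence(s) of x with (y + 3)
  => ( 1 + z ) == 2
stmt 2: z := 9 + x  -- replace 1 occurrence(s) of z with (9 + x)
  => ( 1 + ( 9 + x ) ) == 2
stmt 1: y := z - y  -- replace 0 occurrence(s) of y with (z - y)
  => ( 1 + ( 9 + x ) ) == 2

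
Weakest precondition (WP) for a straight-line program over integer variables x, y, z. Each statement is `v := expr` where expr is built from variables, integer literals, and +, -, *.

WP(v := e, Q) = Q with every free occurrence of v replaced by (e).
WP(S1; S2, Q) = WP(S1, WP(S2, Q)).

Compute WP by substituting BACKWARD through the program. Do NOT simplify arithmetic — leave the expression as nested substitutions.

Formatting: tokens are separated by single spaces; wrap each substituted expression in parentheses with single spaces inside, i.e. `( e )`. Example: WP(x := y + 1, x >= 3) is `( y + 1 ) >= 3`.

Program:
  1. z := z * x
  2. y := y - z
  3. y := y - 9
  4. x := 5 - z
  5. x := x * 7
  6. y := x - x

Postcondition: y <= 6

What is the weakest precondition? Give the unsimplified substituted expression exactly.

post: y <= 6
stmt 6: y := x - x  -- replace 1 occurrence(s) of y with (x - x)
  => ( x - x ) <= 6
stmt 5: x := x * 7  -- replace 2 occurrence(s) of x with (x * 7)
  => ( ( x * 7 ) - ( x * 7 ) ) <= 6
stmt 4: x := 5 - z  -- replace 2 occurrence(s) of x with (5 - z)
  => ( ( ( 5 - z ) * 7 ) - ( ( 5 - z ) * 7 ) ) <= 6
stmt 3: y := y - 9  -- replace 0 occurrence(s) of y with (y - 9)
  => ( ( ( 5 - z ) * 7 ) - ( ( 5 - z ) * 7 ) ) <= 6
stmt 2: y := y - z  -- replace 0 occurrence(s) of y with (y - z)
  => ( ( ( 5 - z ) * 7 ) - ( ( 5 - z ) * 7 ) ) <= 6
stmt 1: z := z * x  -- replace 2 occurrence(s) of z with (z * x)
  => ( ( ( 5 - ( z * x ) ) * 7 ) - ( ( 5 - ( z * x ) ) * 7 ) ) <= 6

Answer: ( ( ( 5 - ( z * x ) ) * 7 ) - ( ( 5 - ( z * x ) ) * 7 ) ) <= 6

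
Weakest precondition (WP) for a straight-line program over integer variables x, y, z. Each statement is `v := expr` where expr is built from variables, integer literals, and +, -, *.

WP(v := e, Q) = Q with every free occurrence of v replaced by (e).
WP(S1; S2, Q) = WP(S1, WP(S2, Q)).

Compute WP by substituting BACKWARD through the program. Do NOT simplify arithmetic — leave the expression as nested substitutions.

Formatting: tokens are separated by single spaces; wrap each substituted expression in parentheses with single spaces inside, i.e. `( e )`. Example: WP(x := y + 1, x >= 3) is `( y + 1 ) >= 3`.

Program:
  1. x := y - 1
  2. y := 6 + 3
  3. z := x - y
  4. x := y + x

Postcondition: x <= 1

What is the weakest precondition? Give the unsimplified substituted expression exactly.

post: x <= 1
stmt 4: x := y + x  -- replace 1 occurrence(s) of x with (y + x)
  => ( y + x ) <= 1
stmt 3: z := x - y  -- replace 0 occurrence(s) of z with (x - y)
  => ( y + x ) <= 1
stmt 2: y := 6 + 3  -- replace 1 occurrence(s) of y with (6 + 3)
  => ( ( 6 + 3 ) + x ) <= 1
stmt 1: x := y - 1  -- replace 1 occurrence(s) of x with (y - 1)
  => ( ( 6 + 3 ) + ( y - 1 ) ) <= 1

Answer: ( ( 6 + 3 ) + ( y - 1 ) ) <= 1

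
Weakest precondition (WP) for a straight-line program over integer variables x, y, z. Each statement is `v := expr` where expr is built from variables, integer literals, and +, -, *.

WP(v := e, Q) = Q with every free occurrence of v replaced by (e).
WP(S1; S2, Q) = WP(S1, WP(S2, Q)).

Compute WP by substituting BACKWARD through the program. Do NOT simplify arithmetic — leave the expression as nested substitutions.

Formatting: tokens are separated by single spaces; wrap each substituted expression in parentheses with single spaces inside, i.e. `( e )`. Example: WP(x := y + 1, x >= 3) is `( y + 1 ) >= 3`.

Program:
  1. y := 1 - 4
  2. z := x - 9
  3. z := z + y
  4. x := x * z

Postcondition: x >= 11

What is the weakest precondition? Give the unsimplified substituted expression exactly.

Answer: ( x * ( ( x - 9 ) + ( 1 - 4 ) ) ) >= 11

Derivation:
post: x >= 11
stmt 4: x := x * z  -- replace 1 occurrence(s) of x with (x * z)
  => ( x * z ) >= 11
stmt 3: z := z + y  -- replace 1 occurrence(s) of z with (z + y)
  => ( x * ( z + y ) ) >= 11
stmt 2: z := x - 9  -- replace 1 occurrence(s) of z with (x - 9)
  => ( x * ( ( x - 9 ) + y ) ) >= 11
stmt 1: y := 1 - 4  -- replace 1 occurrence(s) of y with (1 - 4)
  => ( x * ( ( x - 9 ) + ( 1 - 4 ) ) ) >= 11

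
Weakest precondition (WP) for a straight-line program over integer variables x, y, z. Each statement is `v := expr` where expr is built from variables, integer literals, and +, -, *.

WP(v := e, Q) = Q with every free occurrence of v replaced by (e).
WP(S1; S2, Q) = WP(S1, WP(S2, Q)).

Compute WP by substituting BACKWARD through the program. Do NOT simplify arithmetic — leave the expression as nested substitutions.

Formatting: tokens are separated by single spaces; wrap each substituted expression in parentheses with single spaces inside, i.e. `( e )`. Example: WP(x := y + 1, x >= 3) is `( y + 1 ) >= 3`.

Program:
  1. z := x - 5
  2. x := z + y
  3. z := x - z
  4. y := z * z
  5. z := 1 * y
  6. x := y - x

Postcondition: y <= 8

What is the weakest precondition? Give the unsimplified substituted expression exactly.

Answer: ( ( ( ( x - 5 ) + y ) - ( x - 5 ) ) * ( ( ( x - 5 ) + y ) - ( x - 5 ) ) ) <= 8

Derivation:
post: y <= 8
stmt 6: x := y - x  -- replace 0 occurrence(s) of x with (y - x)
  => y <= 8
stmt 5: z := 1 * y  -- replace 0 occurrence(s) of z with (1 * y)
  => y <= 8
stmt 4: y := z * z  -- replace 1 occurrence(s) of y with (z * z)
  => ( z * z ) <= 8
stmt 3: z := x - z  -- replace 2 occurrence(s) of z with (x - z)
  => ( ( x - z ) * ( x - z ) ) <= 8
stmt 2: x := z + y  -- replace 2 occurrence(s) of x with (z + y)
  => ( ( ( z + y ) - z ) * ( ( z + y ) - z ) ) <= 8
stmt 1: z := x - 5  -- replace 4 occurrence(s) of z with (x - 5)
  => ( ( ( ( x - 5 ) + y ) - ( x - 5 ) ) * ( ( ( x - 5 ) + y ) - ( x - 5 ) ) ) <= 8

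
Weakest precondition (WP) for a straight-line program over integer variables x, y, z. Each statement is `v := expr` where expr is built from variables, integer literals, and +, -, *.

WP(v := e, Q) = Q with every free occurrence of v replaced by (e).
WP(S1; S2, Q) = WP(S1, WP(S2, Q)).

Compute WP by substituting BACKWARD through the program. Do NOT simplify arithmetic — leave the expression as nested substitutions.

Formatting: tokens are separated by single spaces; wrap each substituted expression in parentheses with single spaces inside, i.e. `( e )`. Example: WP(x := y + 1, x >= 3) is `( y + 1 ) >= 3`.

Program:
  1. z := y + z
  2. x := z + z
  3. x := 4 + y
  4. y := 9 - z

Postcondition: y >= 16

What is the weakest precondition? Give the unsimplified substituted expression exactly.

post: y >= 16
stmt 4: y := 9 - z  -- replace 1 occurrence(s) of y with (9 - z)
  => ( 9 - z ) >= 16
stmt 3: x := 4 + y  -- replace 0 occurrence(s) of x with (4 + y)
  => ( 9 - z ) >= 16
stmt 2: x := z + z  -- replace 0 occurrence(s) of x with (z + z)
  => ( 9 - z ) >= 16
stmt 1: z := y + z  -- replace 1 occurrence(s) of z with (y + z)
  => ( 9 - ( y + z ) ) >= 16

Answer: ( 9 - ( y + z ) ) >= 16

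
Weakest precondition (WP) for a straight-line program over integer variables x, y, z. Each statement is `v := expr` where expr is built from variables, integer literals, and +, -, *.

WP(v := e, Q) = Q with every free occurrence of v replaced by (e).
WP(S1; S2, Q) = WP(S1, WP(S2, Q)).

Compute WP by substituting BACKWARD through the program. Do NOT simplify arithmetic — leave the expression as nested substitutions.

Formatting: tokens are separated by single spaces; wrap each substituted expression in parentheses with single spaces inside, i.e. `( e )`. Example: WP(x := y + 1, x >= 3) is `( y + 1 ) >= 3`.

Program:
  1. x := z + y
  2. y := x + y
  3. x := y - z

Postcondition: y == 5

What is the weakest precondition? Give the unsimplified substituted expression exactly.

post: y == 5
stmt 3: x := y - z  -- replace 0 occurrence(s) of x with (y - z)
  => y == 5
stmt 2: y := x + y  -- replace 1 occurrence(s) of y with (x + y)
  => ( x + y ) == 5
stmt 1: x := z + y  -- replace 1 occurrence(s) of x with (z + y)
  => ( ( z + y ) + y ) == 5

Answer: ( ( z + y ) + y ) == 5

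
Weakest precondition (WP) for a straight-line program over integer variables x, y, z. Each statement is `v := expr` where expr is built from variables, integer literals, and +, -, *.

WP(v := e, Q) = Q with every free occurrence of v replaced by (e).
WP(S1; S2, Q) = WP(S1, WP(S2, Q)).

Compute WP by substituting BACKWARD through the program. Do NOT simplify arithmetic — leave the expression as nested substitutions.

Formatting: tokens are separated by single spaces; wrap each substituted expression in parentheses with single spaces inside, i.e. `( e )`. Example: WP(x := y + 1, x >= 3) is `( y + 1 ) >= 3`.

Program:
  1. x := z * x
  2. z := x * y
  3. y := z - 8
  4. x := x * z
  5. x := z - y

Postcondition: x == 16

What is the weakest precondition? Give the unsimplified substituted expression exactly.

post: x == 16
stmt 5: x := z - y  -- replace 1 occurrence(s) of x with (z - y)
  => ( z - y ) == 16
stmt 4: x := x * z  -- replace 0 occurrence(s) of x with (x * z)
  => ( z - y ) == 16
stmt 3: y := z - 8  -- replace 1 occurrence(s) of y with (z - 8)
  => ( z - ( z - 8 ) ) == 16
stmt 2: z := x * y  -- replace 2 occurrence(s) of z with (x * y)
  => ( ( x * y ) - ( ( x * y ) - 8 ) ) == 16
stmt 1: x := z * x  -- replace 2 occurrence(s) of x with (z * x)
  => ( ( ( z * x ) * y ) - ( ( ( z * x ) * y ) - 8 ) ) == 16

Answer: ( ( ( z * x ) * y ) - ( ( ( z * x ) * y ) - 8 ) ) == 16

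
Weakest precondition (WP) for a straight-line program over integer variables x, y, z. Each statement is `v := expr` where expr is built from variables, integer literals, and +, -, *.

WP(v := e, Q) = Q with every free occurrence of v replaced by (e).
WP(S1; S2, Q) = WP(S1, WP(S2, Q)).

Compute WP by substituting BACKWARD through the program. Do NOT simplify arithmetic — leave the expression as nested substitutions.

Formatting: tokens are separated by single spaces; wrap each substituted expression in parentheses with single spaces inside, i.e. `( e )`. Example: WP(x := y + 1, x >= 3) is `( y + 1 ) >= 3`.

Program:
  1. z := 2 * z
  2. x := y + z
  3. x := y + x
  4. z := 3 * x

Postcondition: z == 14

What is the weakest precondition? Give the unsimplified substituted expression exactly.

post: z == 14
stmt 4: z := 3 * x  -- replace 1 occurrence(s) of z with (3 * x)
  => ( 3 * x ) == 14
stmt 3: x := y + x  -- replace 1 occurrence(s) of x with (y + x)
  => ( 3 * ( y + x ) ) == 14
stmt 2: x := y + z  -- replace 1 occurrence(s) of x with (y + z)
  => ( 3 * ( y + ( y + z ) ) ) == 14
stmt 1: z := 2 * z  -- replace 1 occurrence(s) of z with (2 * z)
  => ( 3 * ( y + ( y + ( 2 * z ) ) ) ) == 14

Answer: ( 3 * ( y + ( y + ( 2 * z ) ) ) ) == 14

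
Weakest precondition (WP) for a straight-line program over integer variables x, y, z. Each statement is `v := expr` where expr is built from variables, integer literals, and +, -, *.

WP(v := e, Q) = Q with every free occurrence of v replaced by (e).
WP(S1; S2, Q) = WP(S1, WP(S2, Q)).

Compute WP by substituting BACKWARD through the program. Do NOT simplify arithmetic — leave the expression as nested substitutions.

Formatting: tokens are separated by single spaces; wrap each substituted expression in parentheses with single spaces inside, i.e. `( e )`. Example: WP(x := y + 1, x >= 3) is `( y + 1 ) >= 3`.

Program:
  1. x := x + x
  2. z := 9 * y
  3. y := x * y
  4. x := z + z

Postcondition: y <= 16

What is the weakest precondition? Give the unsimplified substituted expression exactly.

post: y <= 16
stmt 4: x := z + z  -- replace 0 occurrence(s) of x with (z + z)
  => y <= 16
stmt 3: y := x * y  -- replace 1 occurrence(s) of y with (x * y)
  => ( x * y ) <= 16
stmt 2: z := 9 * y  -- replace 0 occurrence(s) of z with (9 * y)
  => ( x * y ) <= 16
stmt 1: x := x + x  -- replace 1 occurrence(s) of x with (x + x)
  => ( ( x + x ) * y ) <= 16

Answer: ( ( x + x ) * y ) <= 16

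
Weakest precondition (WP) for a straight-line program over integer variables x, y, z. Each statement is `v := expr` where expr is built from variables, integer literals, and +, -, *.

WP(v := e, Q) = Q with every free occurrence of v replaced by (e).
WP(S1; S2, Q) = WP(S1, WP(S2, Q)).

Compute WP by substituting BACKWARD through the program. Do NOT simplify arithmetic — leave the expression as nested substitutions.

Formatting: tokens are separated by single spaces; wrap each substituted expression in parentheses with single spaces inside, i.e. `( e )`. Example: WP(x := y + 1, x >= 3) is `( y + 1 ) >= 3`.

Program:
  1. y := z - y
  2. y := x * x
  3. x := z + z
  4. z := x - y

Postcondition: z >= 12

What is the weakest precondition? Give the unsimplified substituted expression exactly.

post: z >= 12
stmt 4: z := x - y  -- replace 1 occurrence(s) of z with (x - y)
  => ( x - y ) >= 12
stmt 3: x := z + z  -- replace 1 occurrence(s) of x with (z + z)
  => ( ( z + z ) - y ) >= 12
stmt 2: y := x * x  -- replace 1 occurrence(s) of y with (x * x)
  => ( ( z + z ) - ( x * x ) ) >= 12
stmt 1: y := z - y  -- replace 0 occurrence(s) of y with (z - y)
  => ( ( z + z ) - ( x * x ) ) >= 12

Answer: ( ( z + z ) - ( x * x ) ) >= 12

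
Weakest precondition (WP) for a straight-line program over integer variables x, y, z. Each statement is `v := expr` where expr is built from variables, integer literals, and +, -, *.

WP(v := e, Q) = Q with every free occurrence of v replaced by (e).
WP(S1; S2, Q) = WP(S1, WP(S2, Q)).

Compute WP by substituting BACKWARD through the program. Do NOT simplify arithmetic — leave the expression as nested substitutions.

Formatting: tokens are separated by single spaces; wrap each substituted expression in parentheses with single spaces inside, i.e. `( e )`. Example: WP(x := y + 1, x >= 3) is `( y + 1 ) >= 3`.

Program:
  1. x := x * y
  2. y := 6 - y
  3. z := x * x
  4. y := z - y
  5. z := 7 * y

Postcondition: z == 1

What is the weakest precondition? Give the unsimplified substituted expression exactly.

Answer: ( 7 * ( ( ( x * y ) * ( x * y ) ) - ( 6 - y ) ) ) == 1

Derivation:
post: z == 1
stmt 5: z := 7 * y  -- replace 1 occurrence(s) of z with (7 * y)
  => ( 7 * y ) == 1
stmt 4: y := z - y  -- replace 1 occurrence(s) of y with (z - y)
  => ( 7 * ( z - y ) ) == 1
stmt 3: z := x * x  -- replace 1 occurrence(s) of z with (x * x)
  => ( 7 * ( ( x * x ) - y ) ) == 1
stmt 2: y := 6 - y  -- replace 1 occurrence(s) of y with (6 - y)
  => ( 7 * ( ( x * x ) - ( 6 - y ) ) ) == 1
stmt 1: x := x * y  -- replace 2 occurrence(s) of x with (x * y)
  => ( 7 * ( ( ( x * y ) * ( x * y ) ) - ( 6 - y ) ) ) == 1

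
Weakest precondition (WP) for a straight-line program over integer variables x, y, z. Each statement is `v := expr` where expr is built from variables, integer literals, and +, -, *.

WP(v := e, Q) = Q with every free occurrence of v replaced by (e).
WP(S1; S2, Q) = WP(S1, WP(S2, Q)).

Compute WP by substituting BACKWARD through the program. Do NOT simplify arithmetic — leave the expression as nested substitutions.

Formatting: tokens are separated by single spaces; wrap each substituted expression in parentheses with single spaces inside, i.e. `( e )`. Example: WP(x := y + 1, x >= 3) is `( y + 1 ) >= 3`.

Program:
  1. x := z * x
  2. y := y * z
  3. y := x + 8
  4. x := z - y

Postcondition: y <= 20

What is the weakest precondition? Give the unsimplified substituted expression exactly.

Answer: ( ( z * x ) + 8 ) <= 20

Derivation:
post: y <= 20
stmt 4: x := z - y  -- replace 0 occurrence(s) of x with (z - y)
  => y <= 20
stmt 3: y := x + 8  -- replace 1 occurrence(s) of y with (x + 8)
  => ( x + 8 ) <= 20
stmt 2: y := y * z  -- replace 0 occurrence(s) of y with (y * z)
  => ( x + 8 ) <= 20
stmt 1: x := z * x  -- replace 1 occurrence(s) of x with (z * x)
  => ( ( z * x ) + 8 ) <= 20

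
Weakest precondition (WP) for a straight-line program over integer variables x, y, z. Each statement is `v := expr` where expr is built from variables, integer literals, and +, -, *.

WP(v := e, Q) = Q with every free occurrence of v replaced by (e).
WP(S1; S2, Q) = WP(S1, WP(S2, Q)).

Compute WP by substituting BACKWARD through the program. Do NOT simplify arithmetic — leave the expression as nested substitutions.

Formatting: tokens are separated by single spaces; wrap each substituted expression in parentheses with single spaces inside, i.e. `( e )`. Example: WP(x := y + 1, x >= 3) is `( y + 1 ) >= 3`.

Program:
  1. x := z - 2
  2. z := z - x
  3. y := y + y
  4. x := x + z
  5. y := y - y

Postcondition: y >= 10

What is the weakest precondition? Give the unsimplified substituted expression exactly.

post: y >= 10
stmt 5: y := y - y  -- replace 1 occurrence(s) of y with (y - y)
  => ( y - y ) >= 10
stmt 4: x := x + z  -- replace 0 occurrence(s) of x with (x + z)
  => ( y - y ) >= 10
stmt 3: y := y + y  -- replace 2 occurrence(s) of y with (y + y)
  => ( ( y + y ) - ( y + y ) ) >= 10
stmt 2: z := z - x  -- replace 0 occurrence(s) of z with (z - x)
  => ( ( y + y ) - ( y + y ) ) >= 10
stmt 1: x := z - 2  -- replace 0 occurrence(s) of x with (z - 2)
  => ( ( y + y ) - ( y + y ) ) >= 10

Answer: ( ( y + y ) - ( y + y ) ) >= 10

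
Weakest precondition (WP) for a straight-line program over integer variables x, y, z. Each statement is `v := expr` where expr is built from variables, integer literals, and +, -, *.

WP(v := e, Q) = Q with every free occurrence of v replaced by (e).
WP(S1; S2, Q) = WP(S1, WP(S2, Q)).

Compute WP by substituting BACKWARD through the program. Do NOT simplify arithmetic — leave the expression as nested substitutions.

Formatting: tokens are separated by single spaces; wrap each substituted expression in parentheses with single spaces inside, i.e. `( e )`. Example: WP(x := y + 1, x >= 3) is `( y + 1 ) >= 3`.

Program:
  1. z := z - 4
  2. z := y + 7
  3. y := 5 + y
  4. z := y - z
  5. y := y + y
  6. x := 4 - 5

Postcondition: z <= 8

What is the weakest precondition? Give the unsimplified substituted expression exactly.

post: z <= 8
stmt 6: x := 4 - 5  -- replace 0 occurrence(s) of x with (4 - 5)
  => z <= 8
stmt 5: y := y + y  -- replace 0 occurrence(s) of y with (y + y)
  => z <= 8
stmt 4: z := y - z  -- replace 1 occurrence(s) of z with (y - z)
  => ( y - z ) <= 8
stmt 3: y := 5 + y  -- replace 1 occurrence(s) of y with (5 + y)
  => ( ( 5 + y ) - z ) <= 8
stmt 2: z := y + 7  -- replace 1 occurrence(s) of z with (y + 7)
  => ( ( 5 + y ) - ( y + 7 ) ) <= 8
stmt 1: z := z - 4  -- replace 0 occurrence(s) of z with (z - 4)
  => ( ( 5 + y ) - ( y + 7 ) ) <= 8

Answer: ( ( 5 + y ) - ( y + 7 ) ) <= 8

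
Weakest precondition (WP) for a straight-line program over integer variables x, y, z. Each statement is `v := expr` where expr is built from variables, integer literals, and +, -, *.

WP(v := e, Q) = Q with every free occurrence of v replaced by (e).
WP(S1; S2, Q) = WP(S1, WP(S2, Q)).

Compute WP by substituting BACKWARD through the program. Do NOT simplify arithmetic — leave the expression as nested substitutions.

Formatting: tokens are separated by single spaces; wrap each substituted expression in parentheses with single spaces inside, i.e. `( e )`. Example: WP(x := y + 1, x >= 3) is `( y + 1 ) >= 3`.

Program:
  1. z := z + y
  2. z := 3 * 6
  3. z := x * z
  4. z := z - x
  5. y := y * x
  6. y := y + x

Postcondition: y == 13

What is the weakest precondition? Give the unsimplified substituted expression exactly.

Answer: ( ( y * x ) + x ) == 13

Derivation:
post: y == 13
stmt 6: y := y + x  -- replace 1 occurrence(s) of y with (y + x)
  => ( y + x ) == 13
stmt 5: y := y * x  -- replace 1 occurrence(s) of y with (y * x)
  => ( ( y * x ) + x ) == 13
stmt 4: z := z - x  -- replace 0 occurrence(s) of z with (z - x)
  => ( ( y * x ) + x ) == 13
stmt 3: z := x * z  -- replace 0 occurrence(s) of z with (x * z)
  => ( ( y * x ) + x ) == 13
stmt 2: z := 3 * 6  -- replace 0 occurrence(s) of z with (3 * 6)
  => ( ( y * x ) + x ) == 13
stmt 1: z := z + y  -- replace 0 occurrence(s) of z with (z + y)
  => ( ( y * x ) + x ) == 13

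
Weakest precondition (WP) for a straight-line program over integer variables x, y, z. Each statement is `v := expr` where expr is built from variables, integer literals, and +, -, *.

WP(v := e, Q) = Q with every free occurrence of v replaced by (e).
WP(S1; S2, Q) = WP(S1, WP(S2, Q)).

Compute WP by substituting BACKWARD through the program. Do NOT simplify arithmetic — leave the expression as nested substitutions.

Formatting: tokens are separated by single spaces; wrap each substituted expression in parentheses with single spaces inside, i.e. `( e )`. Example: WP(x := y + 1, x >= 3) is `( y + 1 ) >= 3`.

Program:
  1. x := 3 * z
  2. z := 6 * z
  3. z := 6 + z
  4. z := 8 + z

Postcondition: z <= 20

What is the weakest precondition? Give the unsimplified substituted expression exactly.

post: z <= 20
stmt 4: z := 8 + z  -- replace 1 occurrence(s) of z with (8 + z)
  => ( 8 + z ) <= 20
stmt 3: z := 6 + z  -- replace 1 occurrence(s) of z with (6 + z)
  => ( 8 + ( 6 + z ) ) <= 20
stmt 2: z := 6 * z  -- replace 1 occurrence(s) of z with (6 * z)
  => ( 8 + ( 6 + ( 6 * z ) ) ) <= 20
stmt 1: x := 3 * z  -- replace 0 occurrence(s) of x with (3 * z)
  => ( 8 + ( 6 + ( 6 * z ) ) ) <= 20

Answer: ( 8 + ( 6 + ( 6 * z ) ) ) <= 20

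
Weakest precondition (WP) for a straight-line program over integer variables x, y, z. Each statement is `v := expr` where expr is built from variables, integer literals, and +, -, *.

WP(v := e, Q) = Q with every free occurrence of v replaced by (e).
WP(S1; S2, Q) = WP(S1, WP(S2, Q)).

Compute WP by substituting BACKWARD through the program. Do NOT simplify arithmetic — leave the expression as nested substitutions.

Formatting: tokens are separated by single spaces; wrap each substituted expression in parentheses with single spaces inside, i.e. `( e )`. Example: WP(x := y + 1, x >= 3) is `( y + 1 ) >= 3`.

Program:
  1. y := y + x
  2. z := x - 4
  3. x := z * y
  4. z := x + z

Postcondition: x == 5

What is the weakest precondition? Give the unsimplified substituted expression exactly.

Answer: ( ( x - 4 ) * ( y + x ) ) == 5

Derivation:
post: x == 5
stmt 4: z := x + z  -- replace 0 occurrence(s) of z with (x + z)
  => x == 5
stmt 3: x := z * y  -- replace 1 occurrence(s) of x with (z * y)
  => ( z * y ) == 5
stmt 2: z := x - 4  -- replace 1 occurrence(s) of z with (x - 4)
  => ( ( x - 4 ) * y ) == 5
stmt 1: y := y + x  -- replace 1 occurrence(s) of y with (y + x)
  => ( ( x - 4 ) * ( y + x ) ) == 5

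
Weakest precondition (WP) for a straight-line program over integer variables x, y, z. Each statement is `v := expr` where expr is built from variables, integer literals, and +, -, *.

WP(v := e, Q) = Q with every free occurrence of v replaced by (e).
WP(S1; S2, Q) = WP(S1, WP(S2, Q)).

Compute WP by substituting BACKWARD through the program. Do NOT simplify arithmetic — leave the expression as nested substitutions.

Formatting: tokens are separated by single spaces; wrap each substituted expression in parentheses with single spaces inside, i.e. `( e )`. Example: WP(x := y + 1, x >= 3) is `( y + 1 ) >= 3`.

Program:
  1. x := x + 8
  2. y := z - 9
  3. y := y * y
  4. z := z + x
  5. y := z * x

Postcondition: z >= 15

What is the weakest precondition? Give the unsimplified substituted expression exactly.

Answer: ( z + ( x + 8 ) ) >= 15

Derivation:
post: z >= 15
stmt 5: y := z * x  -- replace 0 occurrence(s) of y with (z * x)
  => z >= 15
stmt 4: z := z + x  -- replace 1 occurrence(s) of z with (z + x)
  => ( z + x ) >= 15
stmt 3: y := y * y  -- replace 0 occurrence(s) of y with (y * y)
  => ( z + x ) >= 15
stmt 2: y := z - 9  -- replace 0 occurrence(s) of y with (z - 9)
  => ( z + x ) >= 15
stmt 1: x := x + 8  -- replace 1 occurrence(s) of x with (x + 8)
  => ( z + ( x + 8 ) ) >= 15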